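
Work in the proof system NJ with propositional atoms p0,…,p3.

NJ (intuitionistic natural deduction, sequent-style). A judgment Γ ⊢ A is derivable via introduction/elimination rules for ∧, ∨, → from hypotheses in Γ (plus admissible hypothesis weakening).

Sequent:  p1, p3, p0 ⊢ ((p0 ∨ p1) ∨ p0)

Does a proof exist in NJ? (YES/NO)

Derivation (root first):
[∨I₁] p1, p3, p0 ⊢ ((p0 ∨ p1) ∨ p0)
  [Wk] p1, p3, p0 ⊢ (p0 ∨ p1)
    [Wk] p1, p3 ⊢ (p0 ∨ p1)
      [∨I₂] p1 ⊢ (p0 ∨ p1)
        [Ax] p1 ⊢ p1

Result: YES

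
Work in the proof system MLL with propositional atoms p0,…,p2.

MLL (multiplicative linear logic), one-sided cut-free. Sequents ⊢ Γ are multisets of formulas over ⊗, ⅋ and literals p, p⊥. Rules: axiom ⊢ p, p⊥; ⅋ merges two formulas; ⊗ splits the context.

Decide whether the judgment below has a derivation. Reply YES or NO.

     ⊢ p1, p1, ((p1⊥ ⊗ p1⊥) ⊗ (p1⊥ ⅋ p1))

Proof tree:
[⊗]  ⊢ p1, p1, ((p1⊥ ⊗ p1⊥) ⊗ (p1⊥ ⅋ p1))
  [⊗]  ⊢ p1, p1, (p1⊥ ⊗ p1⊥)
    [Ax]  ⊢ p1, p1⊥
    [Ax]  ⊢ p1, p1⊥
  [⅋]  ⊢ (p1⊥ ⅋ p1)
    [Ax]  ⊢ p1, p1⊥

Result: YES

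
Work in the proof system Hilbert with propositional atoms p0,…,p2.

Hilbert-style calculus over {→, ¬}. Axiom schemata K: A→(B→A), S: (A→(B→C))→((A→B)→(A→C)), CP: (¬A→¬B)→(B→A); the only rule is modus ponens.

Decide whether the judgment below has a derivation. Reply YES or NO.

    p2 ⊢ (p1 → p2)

Proof tree:
[MP] p2 ⊢ (p1 → p2)
  [K]  ⊢ (p2 → (p1 → p2))
  [MP] p2 ⊢ p2
    [MP] p2 ⊢ (p2 → p2)
      [K]  ⊢ (p2 → (p2 → p2))
      [Hyp] p2 ⊢ p2
    [Hyp] p2 ⊢ p2

Result: YES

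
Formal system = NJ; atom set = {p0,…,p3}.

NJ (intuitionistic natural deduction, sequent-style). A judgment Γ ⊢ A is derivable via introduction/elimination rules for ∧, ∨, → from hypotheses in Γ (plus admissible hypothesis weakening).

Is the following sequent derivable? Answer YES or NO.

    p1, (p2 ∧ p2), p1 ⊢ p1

Proof tree:
[Wk] p1, (p2 ∧ p2), p1 ⊢ p1
  [Wk] p1, (p2 ∧ p2) ⊢ p1
    [Ax] p1 ⊢ p1

Result: YES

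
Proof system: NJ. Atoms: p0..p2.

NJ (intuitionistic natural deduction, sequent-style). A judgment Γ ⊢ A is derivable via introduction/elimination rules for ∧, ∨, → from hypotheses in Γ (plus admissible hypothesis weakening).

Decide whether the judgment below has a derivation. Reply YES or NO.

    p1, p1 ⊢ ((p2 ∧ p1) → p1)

Derivation (root first):
[→I] p1, p1 ⊢ ((p2 ∧ p1) → p1)
  [Wk] p1, p1, (p2 ∧ p1) ⊢ p1
    [Wk] p1, p1 ⊢ p1
      [Ax] p1 ⊢ p1

Result: YES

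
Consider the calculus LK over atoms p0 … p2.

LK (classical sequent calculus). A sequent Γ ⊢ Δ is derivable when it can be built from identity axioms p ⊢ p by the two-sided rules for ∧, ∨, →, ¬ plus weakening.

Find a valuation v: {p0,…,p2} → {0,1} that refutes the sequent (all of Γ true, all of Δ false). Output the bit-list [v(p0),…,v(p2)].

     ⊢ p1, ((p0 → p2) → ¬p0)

Truth-table refutation:
  v=000: Γ:[] Δ:[p1=F, ((p0 → p2) → ¬p0)=T] refutes=False
  v=001: Γ:[] Δ:[p1=F, ((p0 → p2) → ¬p0)=T] refutes=False
  v=010: Γ:[] Δ:[p1=T, ((p0 → p2) → ¬p0)=T] refutes=False
  v=011: Γ:[] Δ:[p1=T, ((p0 → p2) → ¬p0)=T] refutes=False
  v=100: Γ:[] Δ:[p1=F, ((p0 → p2) → ¬p0)=T] refutes=False
  v=101: Γ:[] Δ:[p1=F, ((p0 → p2) → ¬p0)=F] refutes=True  ← countermodel

Result: [1, 0, 1]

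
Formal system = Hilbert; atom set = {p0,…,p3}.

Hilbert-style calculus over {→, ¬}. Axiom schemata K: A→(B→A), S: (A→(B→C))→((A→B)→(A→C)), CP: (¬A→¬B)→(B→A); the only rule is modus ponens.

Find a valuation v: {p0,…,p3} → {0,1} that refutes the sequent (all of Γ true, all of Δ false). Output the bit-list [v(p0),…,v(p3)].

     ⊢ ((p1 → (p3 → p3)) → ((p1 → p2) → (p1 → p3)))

Search for a countermodel by truth-table:
  v=0000: Γ:[] Δ:[((p1 → (p3 → p3)) → ((p1 → p2) → (p1 → p3)))=T] refutes=False
  v=0001: Γ:[] Δ:[((p1 → (p3 → p3)) → ((p1 → p2) → (p1 → p3)))=T] refutes=False
  v=0010: Γ:[] Δ:[((p1 → (p3 → p3)) → ((p1 → p2) → (p1 → p3)))=T] refutes=False
  v=0011: Γ:[] Δ:[((p1 → (p3 → p3)) → ((p1 → p2) → (p1 → p3)))=T] refutes=False
  v=0100: Γ:[] Δ:[((p1 → (p3 → p3)) → ((p1 → p2) → (p1 → p3)))=T] refutes=False
  v=0101: Γ:[] Δ:[((p1 → (p3 → p3)) → ((p1 → p2) → (p1 → p3)))=T] refutes=False
  v=0110: Γ:[] Δ:[((p1 → (p3 → p3)) → ((p1 → p2) → (p1 → p3)))=F] refutes=True  ← countermodel

Result: [0, 1, 1, 0]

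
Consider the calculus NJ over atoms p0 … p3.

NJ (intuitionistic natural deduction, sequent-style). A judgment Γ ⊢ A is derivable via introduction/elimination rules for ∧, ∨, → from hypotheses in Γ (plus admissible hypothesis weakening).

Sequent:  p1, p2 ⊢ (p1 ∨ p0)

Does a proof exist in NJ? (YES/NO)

Proof tree:
[Wk] p1, p2 ⊢ (p1 ∨ p0)
  [∨I₁] p1 ⊢ (p1 ∨ p0)
    [Ax] p1 ⊢ p1

Result: YES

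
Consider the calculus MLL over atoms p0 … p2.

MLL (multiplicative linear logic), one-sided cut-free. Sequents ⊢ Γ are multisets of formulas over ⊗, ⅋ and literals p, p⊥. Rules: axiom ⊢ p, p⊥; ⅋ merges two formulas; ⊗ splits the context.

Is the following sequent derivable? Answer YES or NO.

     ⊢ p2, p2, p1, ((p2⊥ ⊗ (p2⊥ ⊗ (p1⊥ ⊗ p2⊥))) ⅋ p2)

Derivation trace:
[⅋]  ⊢ p2, p2, p1, ((p2⊥ ⊗ (p2⊥ ⊗ (p1⊥ ⊗ p2⊥))) ⅋ p2)
  [⊗]  ⊢ p2, p2, p1, p2, (p2⊥ ⊗ (p2⊥ ⊗ (p1⊥ ⊗ p2⊥)))
    [Ax]  ⊢ p2, p2⊥
    [⊗]  ⊢ p2, p1, p2, (p2⊥ ⊗ (p1⊥ ⊗ p2⊥))
      [Ax]  ⊢ p2, p2⊥
      [⊗]  ⊢ p1, p2, (p1⊥ ⊗ p2⊥)
        [Ax]  ⊢ p1, p1⊥
        [Ax]  ⊢ p2, p2⊥

Result: YES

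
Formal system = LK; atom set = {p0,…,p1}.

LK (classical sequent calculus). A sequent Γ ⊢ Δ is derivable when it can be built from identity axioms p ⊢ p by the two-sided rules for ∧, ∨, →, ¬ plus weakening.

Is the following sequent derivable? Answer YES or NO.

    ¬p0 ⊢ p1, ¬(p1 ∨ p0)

Derivation (root first):
[¬R] ¬p0 ⊢ p1, ¬(p1 ∨ p0)
  [¬L] (p1 ∨ p0), ¬p0 ⊢ p1
    [∨L] (p1 ∨ p0) ⊢ p1, p0
      [Ax] p1 ⊢ p1
      [Ax] p0 ⊢ p0

Result: YES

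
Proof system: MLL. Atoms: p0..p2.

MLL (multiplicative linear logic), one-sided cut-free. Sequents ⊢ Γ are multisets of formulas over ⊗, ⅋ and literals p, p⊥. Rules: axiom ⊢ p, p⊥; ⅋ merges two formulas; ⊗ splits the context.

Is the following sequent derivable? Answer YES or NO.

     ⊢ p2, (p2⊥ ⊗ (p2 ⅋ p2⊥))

Derivation trace:
[⊗]  ⊢ p2, (p2⊥ ⊗ (p2 ⅋ p2⊥))
  [Ax]  ⊢ p2, p2⊥
  [⅋]  ⊢ (p2 ⅋ p2⊥)
    [Ax]  ⊢ p2, p2⊥

Result: YES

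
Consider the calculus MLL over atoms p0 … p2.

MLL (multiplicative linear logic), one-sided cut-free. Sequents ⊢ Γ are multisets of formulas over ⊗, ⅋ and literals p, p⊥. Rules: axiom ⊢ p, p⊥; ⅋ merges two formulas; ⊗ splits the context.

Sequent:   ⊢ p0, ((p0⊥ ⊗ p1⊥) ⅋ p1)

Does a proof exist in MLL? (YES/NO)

Derivation trace:
[⅋]  ⊢ p0, ((p0⊥ ⊗ p1⊥) ⅋ p1)
  [⊗]  ⊢ p0, p1, (p0⊥ ⊗ p1⊥)
    [Ax]  ⊢ p0, p0⊥
    [Ax]  ⊢ p1, p1⊥

Result: YES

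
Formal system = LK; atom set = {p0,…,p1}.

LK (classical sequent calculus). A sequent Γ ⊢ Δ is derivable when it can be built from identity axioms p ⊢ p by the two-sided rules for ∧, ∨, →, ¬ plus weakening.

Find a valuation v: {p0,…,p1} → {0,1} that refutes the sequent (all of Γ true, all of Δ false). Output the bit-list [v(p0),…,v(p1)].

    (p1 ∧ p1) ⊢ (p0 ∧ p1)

Search for a countermodel by truth-table:
  v=00: Γ:[(p1 ∧ p1)=F] Δ:[(p0 ∧ p1)=F] refutes=False
  v=01: Γ:[(p1 ∧ p1)=T] Δ:[(p0 ∧ p1)=F] refutes=True  ← countermodel

Result: [0, 1]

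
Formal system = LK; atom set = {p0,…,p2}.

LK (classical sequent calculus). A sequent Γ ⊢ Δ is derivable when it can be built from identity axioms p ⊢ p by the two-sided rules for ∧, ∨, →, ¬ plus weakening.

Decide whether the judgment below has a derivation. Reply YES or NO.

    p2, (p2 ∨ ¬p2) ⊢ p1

Search for a countermodel by truth-table:
  v=000: Γ:[p2=F, (p2 ∨ ¬p2)=T] Δ:[p1=F] refutes=False
  v=001: Γ:[p2=T, (p2 ∨ ¬p2)=T] Δ:[p1=F] refutes=True  ← countermodel

Result: NO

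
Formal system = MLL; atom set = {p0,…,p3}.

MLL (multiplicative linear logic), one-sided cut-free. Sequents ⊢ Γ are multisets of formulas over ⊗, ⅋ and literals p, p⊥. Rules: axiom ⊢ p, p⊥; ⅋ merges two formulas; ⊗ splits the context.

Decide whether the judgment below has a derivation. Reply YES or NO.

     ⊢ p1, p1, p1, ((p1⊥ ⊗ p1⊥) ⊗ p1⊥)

Derivation trace:
[⊗]  ⊢ p1, p1, p1, ((p1⊥ ⊗ p1⊥) ⊗ p1⊥)
  [⊗]  ⊢ p1, p1, (p1⊥ ⊗ p1⊥)
    [Ax]  ⊢ p1, p1⊥
    [Ax]  ⊢ p1, p1⊥
  [Ax]  ⊢ p1, p1⊥

Result: YES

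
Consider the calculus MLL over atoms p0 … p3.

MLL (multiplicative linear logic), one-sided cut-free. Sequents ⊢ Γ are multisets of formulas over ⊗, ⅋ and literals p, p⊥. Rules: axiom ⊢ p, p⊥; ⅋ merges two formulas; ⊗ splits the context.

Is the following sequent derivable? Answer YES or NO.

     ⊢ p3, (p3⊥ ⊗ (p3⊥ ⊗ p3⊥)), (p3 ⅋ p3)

Derivation trace:
[⅋]  ⊢ p3, (p3⊥ ⊗ (p3⊥ ⊗ p3⊥)), (p3 ⅋ p3)
  [⊗]  ⊢ p3, p3, p3, (p3⊥ ⊗ (p3⊥ ⊗ p3⊥))
    [Ax]  ⊢ p3, p3⊥
    [⊗]  ⊢ p3, p3, (p3⊥ ⊗ p3⊥)
      [Ax]  ⊢ p3, p3⊥
      [Ax]  ⊢ p3, p3⊥

Result: YES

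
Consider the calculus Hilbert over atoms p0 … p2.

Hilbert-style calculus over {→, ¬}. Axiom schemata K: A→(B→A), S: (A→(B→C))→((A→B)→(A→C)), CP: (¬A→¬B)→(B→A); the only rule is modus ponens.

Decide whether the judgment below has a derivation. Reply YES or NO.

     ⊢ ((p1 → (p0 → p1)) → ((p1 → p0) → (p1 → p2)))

Enumerate valuations to refute Γ ⊢ Δ:
  v=000: Γ:[] Δ:[((p1 → (p0 → p1)) → ((p1 → p0) → (p1 → p2)))=T] refutes=False
  v=001: Γ:[] Δ:[((p1 → (p0 → p1)) → ((p1 → p0) → (p1 → p2)))=T] refutes=False
  v=010: Γ:[] Δ:[((p1 → (p0 → p1)) → ((p1 → p0) → (p1 → p2)))=T] refutes=False
  v=011: Γ:[] Δ:[((p1 → (p0 → p1)) → ((p1 → p0) → (p1 → p2)))=T] refutes=False
  v=100: Γ:[] Δ:[((p1 → (p0 → p1)) → ((p1 → p0) → (p1 → p2)))=T] refutes=False
  v=101: Γ:[] Δ:[((p1 → (p0 → p1)) → ((p1 → p0) → (p1 → p2)))=T] refutes=False
  v=110: Γ:[] Δ:[((p1 → (p0 → p1)) → ((p1 → p0) → (p1 → p2)))=F] refutes=True  ← countermodel

Result: NO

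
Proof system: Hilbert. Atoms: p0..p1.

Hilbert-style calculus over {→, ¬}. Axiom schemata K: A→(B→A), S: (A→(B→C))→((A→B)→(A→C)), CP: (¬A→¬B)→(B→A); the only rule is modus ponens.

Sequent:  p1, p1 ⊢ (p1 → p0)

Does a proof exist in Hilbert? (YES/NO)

Truth-table refutation:
  v=00: Γ:[p1=F, p1=F] Δ:[(p1 → p0)=T] refutes=False
  v=01: Γ:[p1=T, p1=T] Δ:[(p1 → p0)=F] refutes=True  ← countermodel

Result: NO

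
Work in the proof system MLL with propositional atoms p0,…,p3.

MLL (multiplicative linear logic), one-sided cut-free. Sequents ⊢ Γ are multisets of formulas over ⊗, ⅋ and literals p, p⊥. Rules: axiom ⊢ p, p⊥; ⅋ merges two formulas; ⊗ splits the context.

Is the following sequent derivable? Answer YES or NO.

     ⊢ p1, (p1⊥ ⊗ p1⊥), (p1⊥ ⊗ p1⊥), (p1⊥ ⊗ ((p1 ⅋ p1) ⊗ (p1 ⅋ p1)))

Proof tree:
[⊗]  ⊢ p1, (p1⊥ ⊗ p1⊥), (p1⊥ ⊗ p1⊥), (p1⊥ ⊗ ((p1 ⅋ p1) ⊗ (p1 ⅋ p1)))
  [Ax]  ⊢ p1, p1⊥
  [⊗]  ⊢ (p1⊥ ⊗ p1⊥), (p1⊥ ⊗ p1⊥), ((p1 ⅋ p1) ⊗ (p1 ⅋ p1))
    [⅋]  ⊢ (p1⊥ ⊗ p1⊥), (p1 ⅋ p1)
      [⊗]  ⊢ p1, p1, (p1⊥ ⊗ p1⊥)
        [Ax]  ⊢ p1, p1⊥
        [Ax]  ⊢ p1, p1⊥
    [⅋]  ⊢ (p1⊥ ⊗ p1⊥), (p1 ⅋ p1)
      [⊗]  ⊢ p1, p1, (p1⊥ ⊗ p1⊥)
        [Ax]  ⊢ p1, p1⊥
        [Ax]  ⊢ p1, p1⊥

Result: YES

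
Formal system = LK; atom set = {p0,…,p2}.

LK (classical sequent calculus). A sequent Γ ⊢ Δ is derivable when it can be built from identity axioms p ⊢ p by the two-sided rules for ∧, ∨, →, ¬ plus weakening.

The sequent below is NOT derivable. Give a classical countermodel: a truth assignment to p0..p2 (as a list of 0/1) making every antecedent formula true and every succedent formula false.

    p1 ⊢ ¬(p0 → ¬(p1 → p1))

Enumerate valuations to refute Γ ⊢ Δ:
  v=000: Γ:[p1=F] Δ:[¬(p0 → ¬(p1 → p1))=F] refutes=False
  v=001: Γ:[p1=F] Δ:[¬(p0 → ¬(p1 → p1))=F] refutes=False
  v=010: Γ:[p1=T] Δ:[¬(p0 → ¬(p1 → p1))=F] refutes=True  ← countermodel

Result: [0, 1, 0]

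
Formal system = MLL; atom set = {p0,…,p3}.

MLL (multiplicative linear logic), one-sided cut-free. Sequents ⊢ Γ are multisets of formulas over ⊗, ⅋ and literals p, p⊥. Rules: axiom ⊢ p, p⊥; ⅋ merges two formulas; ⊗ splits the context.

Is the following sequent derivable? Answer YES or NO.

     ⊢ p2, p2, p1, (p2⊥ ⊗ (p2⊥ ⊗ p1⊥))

Derivation (root first):
[⊗]  ⊢ p2, p2, p1, (p2⊥ ⊗ (p2⊥ ⊗ p1⊥))
  [Ax]  ⊢ p2, p2⊥
  [⊗]  ⊢ p2, p1, (p2⊥ ⊗ p1⊥)
    [Ax]  ⊢ p2, p2⊥
    [Ax]  ⊢ p1, p1⊥

Result: YES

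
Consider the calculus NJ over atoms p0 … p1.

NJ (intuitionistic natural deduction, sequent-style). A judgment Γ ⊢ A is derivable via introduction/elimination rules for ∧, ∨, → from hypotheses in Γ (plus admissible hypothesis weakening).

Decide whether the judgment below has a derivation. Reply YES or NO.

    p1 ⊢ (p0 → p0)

Proof tree:
[Wk] p1 ⊢ (p0 → p0)
  [→I]  ⊢ (p0 → p0)
    [Ax] p0 ⊢ p0

Result: YES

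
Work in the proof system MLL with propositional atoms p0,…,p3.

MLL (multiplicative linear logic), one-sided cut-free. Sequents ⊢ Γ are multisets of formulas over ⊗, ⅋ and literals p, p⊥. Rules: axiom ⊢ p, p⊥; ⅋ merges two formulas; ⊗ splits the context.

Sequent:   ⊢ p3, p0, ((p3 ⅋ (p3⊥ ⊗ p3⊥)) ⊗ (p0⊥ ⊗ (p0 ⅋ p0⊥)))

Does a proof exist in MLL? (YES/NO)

Derivation (root first):
[⊗]  ⊢ p3, p0, ((p3 ⅋ (p3⊥ ⊗ p3⊥)) ⊗ (p0⊥ ⊗ (p0 ⅋ p0⊥)))
  [⅋]  ⊢ p3, (p3 ⅋ (p3⊥ ⊗ p3⊥))
    [⊗]  ⊢ p3, p3, (p3⊥ ⊗ p3⊥)
      [Ax]  ⊢ p3, p3⊥
      [Ax]  ⊢ p3, p3⊥
  [⊗]  ⊢ p0, (p0⊥ ⊗ (p0 ⅋ p0⊥))
    [Ax]  ⊢ p0, p0⊥
    [⅋]  ⊢ (p0 ⅋ p0⊥)
      [Ax]  ⊢ p0, p0⊥

Result: YES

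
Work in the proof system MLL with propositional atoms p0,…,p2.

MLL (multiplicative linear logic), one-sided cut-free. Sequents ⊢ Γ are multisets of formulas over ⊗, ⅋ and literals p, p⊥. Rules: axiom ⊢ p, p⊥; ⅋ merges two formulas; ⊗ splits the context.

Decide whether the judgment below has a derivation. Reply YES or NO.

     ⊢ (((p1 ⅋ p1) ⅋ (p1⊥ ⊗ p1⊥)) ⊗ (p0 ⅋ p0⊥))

Derivation (root first):
[⊗]  ⊢ (((p1 ⅋ p1) ⅋ (p1⊥ ⊗ p1⊥)) ⊗ (p0 ⅋ p0⊥))
  [⅋]  ⊢ ((p1 ⅋ p1) ⅋ (p1⊥ ⊗ p1⊥))
    [⅋]  ⊢ (p1⊥ ⊗ p1⊥), (p1 ⅋ p1)
      [⊗]  ⊢ p1, p1, (p1⊥ ⊗ p1⊥)
        [Ax]  ⊢ p1, p1⊥
        [Ax]  ⊢ p1, p1⊥
  [⅋]  ⊢ (p0 ⅋ p0⊥)
    [Ax]  ⊢ p0, p0⊥

Result: YES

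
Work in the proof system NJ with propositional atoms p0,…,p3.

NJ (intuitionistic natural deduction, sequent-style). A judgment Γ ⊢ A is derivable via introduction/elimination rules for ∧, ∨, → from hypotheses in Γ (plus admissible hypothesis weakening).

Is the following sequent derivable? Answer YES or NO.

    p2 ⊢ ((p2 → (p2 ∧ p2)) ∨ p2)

Proof tree:
[∨I₁] p2 ⊢ ((p2 → (p2 ∧ p2)) ∨ p2)
  [Wk] p2 ⊢ (p2 → (p2 ∧ p2))
    [→I]  ⊢ (p2 → (p2 ∧ p2))
      [∧I] p2 ⊢ (p2 ∧ p2)
        [Ax] p2 ⊢ p2
        [Ax] p2 ⊢ p2

Result: YES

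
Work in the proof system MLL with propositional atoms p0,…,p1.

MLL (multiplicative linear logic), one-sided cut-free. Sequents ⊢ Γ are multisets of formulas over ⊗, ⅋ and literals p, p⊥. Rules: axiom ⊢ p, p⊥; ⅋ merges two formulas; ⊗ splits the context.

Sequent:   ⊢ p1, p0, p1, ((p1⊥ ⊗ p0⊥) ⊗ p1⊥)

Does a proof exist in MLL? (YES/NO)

Proof tree:
[⊗]  ⊢ p1, p0, p1, ((p1⊥ ⊗ p0⊥) ⊗ p1⊥)
  [⊗]  ⊢ p1, p0, (p1⊥ ⊗ p0⊥)
    [Ax]  ⊢ p1, p1⊥
    [Ax]  ⊢ p0, p0⊥
  [Ax]  ⊢ p1, p1⊥

Result: YES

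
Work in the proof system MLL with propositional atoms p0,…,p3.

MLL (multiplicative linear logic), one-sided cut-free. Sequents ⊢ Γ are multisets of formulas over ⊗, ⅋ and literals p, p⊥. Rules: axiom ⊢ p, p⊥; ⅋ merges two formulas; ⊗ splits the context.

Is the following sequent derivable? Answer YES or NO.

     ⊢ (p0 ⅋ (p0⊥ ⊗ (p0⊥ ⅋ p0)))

Derivation trace:
[⅋]  ⊢ (p0 ⅋ (p0⊥ ⊗ (p0⊥ ⅋ p0)))
  [⊗]  ⊢ p0, (p0⊥ ⊗ (p0⊥ ⅋ p0))
    [Ax]  ⊢ p0, p0⊥
    [⅋]  ⊢ (p0⊥ ⅋ p0)
      [Ax]  ⊢ p0, p0⊥

Result: YES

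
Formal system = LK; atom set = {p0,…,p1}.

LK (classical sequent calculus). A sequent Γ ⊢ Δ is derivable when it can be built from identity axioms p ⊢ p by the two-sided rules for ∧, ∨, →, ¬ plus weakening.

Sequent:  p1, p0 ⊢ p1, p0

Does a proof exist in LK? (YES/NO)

Derivation trace:
[WR] p1, p0 ⊢ p1, p0
  [WL] p1, p0 ⊢ p1
    [Ax] p1 ⊢ p1

Result: YES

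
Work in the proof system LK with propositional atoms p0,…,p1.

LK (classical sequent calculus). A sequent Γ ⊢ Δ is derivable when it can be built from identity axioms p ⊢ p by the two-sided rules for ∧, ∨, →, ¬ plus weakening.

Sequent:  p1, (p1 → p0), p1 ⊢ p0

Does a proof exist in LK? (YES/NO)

Derivation (root first):
[WL] p1, (p1 → p0), p1 ⊢ p0
  [→L] p1, (p1 → p0) ⊢ p0
    [Ax] p1 ⊢ p1
    [Ax] p0 ⊢ p0

Result: YES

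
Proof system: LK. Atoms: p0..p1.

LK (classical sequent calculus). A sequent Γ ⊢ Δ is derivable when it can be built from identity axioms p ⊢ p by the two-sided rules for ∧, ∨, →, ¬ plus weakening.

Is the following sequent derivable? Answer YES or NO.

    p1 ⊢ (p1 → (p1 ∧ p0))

Search for a countermodel by truth-table:
  v=00: Γ:[p1=F] Δ:[(p1 → (p1 ∧ p0))=T] refutes=False
  v=01: Γ:[p1=T] Δ:[(p1 → (p1 ∧ p0))=F] refutes=True  ← countermodel

Result: NO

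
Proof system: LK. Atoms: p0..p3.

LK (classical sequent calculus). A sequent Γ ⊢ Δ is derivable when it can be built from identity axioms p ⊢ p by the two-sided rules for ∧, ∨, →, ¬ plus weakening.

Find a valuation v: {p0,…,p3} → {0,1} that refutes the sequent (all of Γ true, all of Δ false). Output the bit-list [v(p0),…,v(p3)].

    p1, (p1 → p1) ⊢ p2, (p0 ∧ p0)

Enumerate valuations to refute Γ ⊢ Δ:
  v=0000: Γ:[p1=F, (p1 → p1)=T] Δ:[p2=F, (p0 ∧ p0)=F] refutes=False
  v=0001: Γ:[p1=F, (p1 → p1)=T] Δ:[p2=F, (p0 ∧ p0)=F] refutes=False
  v=0010: Γ:[p1=F, (p1 → p1)=T] Δ:[p2=T, (p0 ∧ p0)=F] refutes=False
  v=0011: Γ:[p1=F, (p1 → p1)=T] Δ:[p2=T, (p0 ∧ p0)=F] refutes=False
  v=0100: Γ:[p1=T, (p1 → p1)=T] Δ:[p2=F, (p0 ∧ p0)=F] refutes=True  ← countermodel

Result: [0, 1, 0, 0]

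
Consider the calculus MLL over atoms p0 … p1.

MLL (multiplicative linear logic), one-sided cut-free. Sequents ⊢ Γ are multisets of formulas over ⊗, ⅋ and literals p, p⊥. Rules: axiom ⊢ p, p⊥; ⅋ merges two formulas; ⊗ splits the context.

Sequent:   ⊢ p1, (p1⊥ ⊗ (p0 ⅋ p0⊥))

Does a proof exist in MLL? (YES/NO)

Proof tree:
[⊗]  ⊢ p1, (p1⊥ ⊗ (p0 ⅋ p0⊥))
  [Ax]  ⊢ p1, p1⊥
  [⅋]  ⊢ (p0 ⅋ p0⊥)
    [Ax]  ⊢ p0, p0⊥

Result: YES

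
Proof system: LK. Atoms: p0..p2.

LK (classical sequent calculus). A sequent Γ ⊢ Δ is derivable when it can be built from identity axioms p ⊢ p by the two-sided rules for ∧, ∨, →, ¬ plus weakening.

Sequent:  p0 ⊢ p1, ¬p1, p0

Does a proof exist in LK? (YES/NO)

Derivation (root first):
[WL] p0 ⊢ p1, ¬p1, p0
  [WR]  ⊢ p1, ¬p1, p0
    [¬R]  ⊢ p1, ¬p1
      [Ax] p1 ⊢ p1

Result: YES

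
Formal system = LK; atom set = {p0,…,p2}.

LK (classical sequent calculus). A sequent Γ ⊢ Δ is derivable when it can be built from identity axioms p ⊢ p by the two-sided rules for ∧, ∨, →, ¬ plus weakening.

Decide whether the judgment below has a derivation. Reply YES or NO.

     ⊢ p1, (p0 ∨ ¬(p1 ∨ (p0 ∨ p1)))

Proof tree:
[∨R]  ⊢ p1, (p0 ∨ ¬(p1 ∨ (p0 ∨ p1)))
  [¬R]  ⊢ p1, p0, ¬(p1 ∨ (p0 ∨ p1))
    [∨L] (p1 ∨ (p0 ∨ p1)) ⊢ p1, p0
      [Ax] p1 ⊢ p1
      [∨L] (p0 ∨ p1) ⊢ p1, p0
        [Ax] p0 ⊢ p0
        [Ax] p1 ⊢ p1

Result: YES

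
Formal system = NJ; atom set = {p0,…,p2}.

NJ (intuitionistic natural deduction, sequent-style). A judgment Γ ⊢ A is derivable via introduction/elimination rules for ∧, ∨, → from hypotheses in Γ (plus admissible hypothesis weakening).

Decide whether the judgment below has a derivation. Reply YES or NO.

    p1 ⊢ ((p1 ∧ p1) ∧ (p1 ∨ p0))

Derivation (root first):
[∧I] p1 ⊢ ((p1 ∧ p1) ∧ (p1 ∨ p0))
  [∧I] p1 ⊢ (p1 ∧ p1)
    [→E] p1 ⊢ p1
      [→I]  ⊢ (p1 → p1)
        [Ax] p1 ⊢ p1
      [Ax] p1 ⊢ p1
    [Ax] p1 ⊢ p1
  [∨I₁] p1 ⊢ (p1 ∨ p0)
    [Ax] p1 ⊢ p1

Result: YES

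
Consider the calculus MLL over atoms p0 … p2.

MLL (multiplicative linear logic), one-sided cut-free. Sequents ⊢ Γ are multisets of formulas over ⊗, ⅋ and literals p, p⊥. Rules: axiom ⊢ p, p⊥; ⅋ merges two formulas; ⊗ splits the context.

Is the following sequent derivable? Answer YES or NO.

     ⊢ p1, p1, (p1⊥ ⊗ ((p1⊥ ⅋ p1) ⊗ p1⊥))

Derivation trace:
[⊗]  ⊢ p1, p1, (p1⊥ ⊗ ((p1⊥ ⅋ p1) ⊗ p1⊥))
  [Ax]  ⊢ p1, p1⊥
  [⊗]  ⊢ p1, ((p1⊥ ⅋ p1) ⊗ p1⊥)
    [⅋]  ⊢ (p1⊥ ⅋ p1)
      [Ax]  ⊢ p1, p1⊥
    [Ax]  ⊢ p1, p1⊥

Result: YES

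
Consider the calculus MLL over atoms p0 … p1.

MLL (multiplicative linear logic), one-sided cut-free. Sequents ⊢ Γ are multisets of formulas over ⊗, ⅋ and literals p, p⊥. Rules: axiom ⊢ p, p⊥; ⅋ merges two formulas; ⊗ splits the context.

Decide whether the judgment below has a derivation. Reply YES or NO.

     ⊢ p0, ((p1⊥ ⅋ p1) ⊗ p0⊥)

Derivation (root first):
[⊗]  ⊢ p0, ((p1⊥ ⅋ p1) ⊗ p0⊥)
  [⅋]  ⊢ (p1⊥ ⅋ p1)
    [Ax]  ⊢ p1, p1⊥
  [Ax]  ⊢ p0, p0⊥

Result: YES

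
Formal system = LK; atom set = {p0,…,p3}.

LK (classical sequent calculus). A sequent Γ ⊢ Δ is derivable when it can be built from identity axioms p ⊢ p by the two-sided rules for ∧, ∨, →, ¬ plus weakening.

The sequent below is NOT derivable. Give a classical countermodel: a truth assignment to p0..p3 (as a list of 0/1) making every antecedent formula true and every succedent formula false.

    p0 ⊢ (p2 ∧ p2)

Enumerate valuations to refute Γ ⊢ Δ:
  v=0000: Γ:[p0=F] Δ:[(p2 ∧ p2)=F] refutes=False
  v=0001: Γ:[p0=F] Δ:[(p2 ∧ p2)=F] refutes=False
  v=0010: Γ:[p0=F] Δ:[(p2 ∧ p2)=T] refutes=False
  v=0011: Γ:[p0=F] Δ:[(p2 ∧ p2)=T] refutes=False
  v=0100: Γ:[p0=F] Δ:[(p2 ∧ p2)=F] refutes=False
  v=0101: Γ:[p0=F] Δ:[(p2 ∧ p2)=F] refutes=False
  v=0110: Γ:[p0=F] Δ:[(p2 ∧ p2)=T] refutes=False
  v=0111: Γ:[p0=F] Δ:[(p2 ∧ p2)=T] refutes=False
  v=1000: Γ:[p0=T] Δ:[(p2 ∧ p2)=F] refutes=True  ← countermodel

Result: [1, 0, 0, 0]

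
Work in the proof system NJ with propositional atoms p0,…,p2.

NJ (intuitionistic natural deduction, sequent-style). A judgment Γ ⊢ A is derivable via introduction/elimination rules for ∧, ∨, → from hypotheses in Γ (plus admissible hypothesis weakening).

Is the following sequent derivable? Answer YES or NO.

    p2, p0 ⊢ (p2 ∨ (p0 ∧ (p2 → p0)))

Derivation (root first):
[∨I₂] p2, p0 ⊢ (p2 ∨ (p0 ∧ (p2 → p0)))
  [∧I] p2, p0 ⊢ (p0 ∧ (p2 → p0))
    [Wk] p0, p2, p2 ⊢ p0
      [Wk] p0, p2 ⊢ p0
        [Ax] p0 ⊢ p0
    [→I] p0 ⊢ (p2 → p0)
      [Wk] p0, p2 ⊢ p0
        [Ax] p0 ⊢ p0

Result: YES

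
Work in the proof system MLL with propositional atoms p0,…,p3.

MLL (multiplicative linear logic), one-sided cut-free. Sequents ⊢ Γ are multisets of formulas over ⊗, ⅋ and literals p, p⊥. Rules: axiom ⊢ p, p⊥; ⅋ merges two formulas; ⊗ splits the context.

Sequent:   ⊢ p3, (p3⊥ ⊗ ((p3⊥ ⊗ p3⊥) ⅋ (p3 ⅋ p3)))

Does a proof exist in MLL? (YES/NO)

Derivation trace:
[⊗]  ⊢ p3, (p3⊥ ⊗ ((p3⊥ ⊗ p3⊥) ⅋ (p3 ⅋ p3)))
  [Ax]  ⊢ p3, p3⊥
  [⅋]  ⊢ ((p3⊥ ⊗ p3⊥) ⅋ (p3 ⅋ p3))
    [⅋]  ⊢ (p3⊥ ⊗ p3⊥), (p3 ⅋ p3)
      [⊗]  ⊢ p3, p3, (p3⊥ ⊗ p3⊥)
        [Ax]  ⊢ p3, p3⊥
        [Ax]  ⊢ p3, p3⊥

Result: YES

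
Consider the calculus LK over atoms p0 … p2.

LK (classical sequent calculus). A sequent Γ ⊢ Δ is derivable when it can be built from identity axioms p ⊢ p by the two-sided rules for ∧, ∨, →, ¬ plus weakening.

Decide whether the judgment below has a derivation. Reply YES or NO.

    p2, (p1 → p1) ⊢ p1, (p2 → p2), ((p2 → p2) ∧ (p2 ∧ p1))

Derivation trace:
[∧R] p2, (p1 → p1) ⊢ p1, (p2 → p2), ((p2 → p2) ∧ (p2 ∧ p1))
  [→L] (p1 → p1) ⊢ p1, (p2 → p2)
    [WR]  ⊢ (p2 → p2), p1
      [→R]  ⊢ (p2 → p2)
        [Ax] p2 ⊢ p2
    [Ax] p1 ⊢ p1
  [∧R] p2 ⊢ (p2 → p2), (p2 ∧ p1)
    [Ax] p2 ⊢ p2
    [WR]  ⊢ (p2 → p2), p1
      [→R]  ⊢ (p2 → p2)
        [Ax] p2 ⊢ p2

Result: YES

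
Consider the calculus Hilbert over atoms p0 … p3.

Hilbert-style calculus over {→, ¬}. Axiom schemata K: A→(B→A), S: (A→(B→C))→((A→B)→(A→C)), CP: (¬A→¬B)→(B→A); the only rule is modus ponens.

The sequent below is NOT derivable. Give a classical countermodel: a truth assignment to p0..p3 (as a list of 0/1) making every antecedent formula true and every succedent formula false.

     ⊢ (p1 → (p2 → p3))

Truth-table refutation:
  v=0000: Γ:[] Δ:[(p1 → (p2 → p3))=T] refutes=False
  v=0001: Γ:[] Δ:[(p1 → (p2 → p3))=T] refutes=False
  v=0010: Γ:[] Δ:[(p1 → (p2 → p3))=T] refutes=False
  v=0011: Γ:[] Δ:[(p1 → (p2 → p3))=T] refutes=False
  v=0100: Γ:[] Δ:[(p1 → (p2 → p3))=T] refutes=False
  v=0101: Γ:[] Δ:[(p1 → (p2 → p3))=T] refutes=False
  v=0110: Γ:[] Δ:[(p1 → (p2 → p3))=F] refutes=True  ← countermodel

Result: [0, 1, 1, 0]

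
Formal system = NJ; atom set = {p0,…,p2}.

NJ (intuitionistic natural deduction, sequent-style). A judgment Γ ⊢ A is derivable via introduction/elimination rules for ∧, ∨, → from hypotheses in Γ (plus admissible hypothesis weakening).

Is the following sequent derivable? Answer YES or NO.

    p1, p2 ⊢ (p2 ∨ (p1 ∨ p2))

Derivation (root first):
[∨I₂] p1, p2 ⊢ (p2 ∨ (p1 ∨ p2))
  [∨I₁] p1, p2 ⊢ (p1 ∨ p2)
    [Wk] p1, p2 ⊢ p1
      [Ax] p1 ⊢ p1

Result: YES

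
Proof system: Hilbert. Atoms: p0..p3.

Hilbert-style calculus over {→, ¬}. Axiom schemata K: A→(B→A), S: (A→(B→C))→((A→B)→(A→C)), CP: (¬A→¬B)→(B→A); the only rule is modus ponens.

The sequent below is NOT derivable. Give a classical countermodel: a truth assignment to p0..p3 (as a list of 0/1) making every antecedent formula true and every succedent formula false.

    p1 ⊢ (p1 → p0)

Truth-table refutation:
  v=0000: Γ:[p1=F] Δ:[(p1 → p0)=T] refutes=False
  v=0001: Γ:[p1=F] Δ:[(p1 → p0)=T] refutes=False
  v=0010: Γ:[p1=F] Δ:[(p1 → p0)=T] refutes=False
  v=0011: Γ:[p1=F] Δ:[(p1 → p0)=T] refutes=False
  v=0100: Γ:[p1=T] Δ:[(p1 → p0)=F] refutes=True  ← countermodel

Result: [0, 1, 0, 0]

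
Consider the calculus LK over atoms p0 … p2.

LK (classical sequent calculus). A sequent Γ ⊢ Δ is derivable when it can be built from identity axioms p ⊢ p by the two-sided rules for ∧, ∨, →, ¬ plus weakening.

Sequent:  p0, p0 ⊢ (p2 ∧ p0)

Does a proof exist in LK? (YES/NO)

Search for a countermodel by truth-table:
  v=000: Γ:[p0=F, p0=F] Δ:[(p2 ∧ p0)=F] refutes=False
  v=001: Γ:[p0=F, p0=F] Δ:[(p2 ∧ p0)=F] refutes=False
  v=010: Γ:[p0=F, p0=F] Δ:[(p2 ∧ p0)=F] refutes=False
  v=011: Γ:[p0=F, p0=F] Δ:[(p2 ∧ p0)=F] refutes=False
  v=100: Γ:[p0=T, p0=T] Δ:[(p2 ∧ p0)=F] refutes=True  ← countermodel

Result: NO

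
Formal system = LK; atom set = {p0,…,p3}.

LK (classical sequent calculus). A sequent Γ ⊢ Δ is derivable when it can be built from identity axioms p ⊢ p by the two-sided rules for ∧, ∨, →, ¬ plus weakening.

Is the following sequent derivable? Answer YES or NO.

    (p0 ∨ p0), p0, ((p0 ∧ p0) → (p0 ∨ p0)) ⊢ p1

Search for a countermodel by truth-table:
  v=0000: Γ:[(p0 ∨ p0)=F, p0=F, ((p0 ∧ p0) → (p0 ∨ p0))=T] Δ:[p1=F] refutes=False
  v=0001: Γ:[(p0 ∨ p0)=F, p0=F, ((p0 ∧ p0) → (p0 ∨ p0))=T] Δ:[p1=F] refutes=False
  v=0010: Γ:[(p0 ∨ p0)=F, p0=F, ((p0 ∧ p0) → (p0 ∨ p0))=T] Δ:[p1=F] refutes=False
  v=0011: Γ:[(p0 ∨ p0)=F, p0=F, ((p0 ∧ p0) → (p0 ∨ p0))=T] Δ:[p1=F] refutes=False
  v=0100: Γ:[(p0 ∨ p0)=F, p0=F, ((p0 ∧ p0) → (p0 ∨ p0))=T] Δ:[p1=T] refutes=False
  v=0101: Γ:[(p0 ∨ p0)=F, p0=F, ((p0 ∧ p0) → (p0 ∨ p0))=T] Δ:[p1=T] refutes=False
  v=0110: Γ:[(p0 ∨ p0)=F, p0=F, ((p0 ∧ p0) → (p0 ∨ p0))=T] Δ:[p1=T] refutes=False
  v=0111: Γ:[(p0 ∨ p0)=F, p0=F, ((p0 ∧ p0) → (p0 ∨ p0))=T] Δ:[p1=T] refutes=False
  v=1000: Γ:[(p0 ∨ p0)=T, p0=T, ((p0 ∧ p0) → (p0 ∨ p0))=T] Δ:[p1=F] refutes=True  ← countermodel

Result: NO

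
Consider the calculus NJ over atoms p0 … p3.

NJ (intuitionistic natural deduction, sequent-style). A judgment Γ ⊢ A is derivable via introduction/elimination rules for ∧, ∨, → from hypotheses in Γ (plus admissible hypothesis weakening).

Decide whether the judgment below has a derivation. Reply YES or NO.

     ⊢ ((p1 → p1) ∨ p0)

Derivation trace:
[∨I₁]  ⊢ ((p1 → p1) ∨ p0)
  [→I]  ⊢ (p1 → p1)
    [Ax] p1 ⊢ p1

Result: YES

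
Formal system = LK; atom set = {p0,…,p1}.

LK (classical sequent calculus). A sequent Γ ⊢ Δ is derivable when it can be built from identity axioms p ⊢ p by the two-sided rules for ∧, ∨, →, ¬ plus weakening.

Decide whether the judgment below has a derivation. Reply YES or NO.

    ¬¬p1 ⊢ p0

Search for a countermodel by truth-table:
  v=00: Γ:[¬¬p1=F] Δ:[p0=F] refutes=False
  v=01: Γ:[¬¬p1=T] Δ:[p0=F] refutes=True  ← countermodel

Result: NO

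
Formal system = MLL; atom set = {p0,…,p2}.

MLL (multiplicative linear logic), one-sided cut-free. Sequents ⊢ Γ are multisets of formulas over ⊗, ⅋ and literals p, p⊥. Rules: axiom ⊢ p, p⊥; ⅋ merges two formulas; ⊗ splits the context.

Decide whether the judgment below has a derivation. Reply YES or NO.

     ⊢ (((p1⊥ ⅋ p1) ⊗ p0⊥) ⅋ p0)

Derivation trace:
[⅋]  ⊢ (((p1⊥ ⅋ p1) ⊗ p0⊥) ⅋ p0)
  [⊗]  ⊢ p0, ((p1⊥ ⅋ p1) ⊗ p0⊥)
    [⅋]  ⊢ (p1⊥ ⅋ p1)
      [Ax]  ⊢ p1, p1⊥
    [Ax]  ⊢ p0, p0⊥

Result: YES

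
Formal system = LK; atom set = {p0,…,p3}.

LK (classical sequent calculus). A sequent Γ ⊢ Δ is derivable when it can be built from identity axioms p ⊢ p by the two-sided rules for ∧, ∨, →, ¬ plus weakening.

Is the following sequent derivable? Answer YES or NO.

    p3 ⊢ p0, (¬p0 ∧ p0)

Enumerate valuations to refute Γ ⊢ Δ:
  v=0000: Γ:[p3=F] Δ:[p0=F, (¬p0 ∧ p0)=F] refutes=False
  v=0001: Γ:[p3=T] Δ:[p0=F, (¬p0 ∧ p0)=F] refutes=True  ← countermodel

Result: NO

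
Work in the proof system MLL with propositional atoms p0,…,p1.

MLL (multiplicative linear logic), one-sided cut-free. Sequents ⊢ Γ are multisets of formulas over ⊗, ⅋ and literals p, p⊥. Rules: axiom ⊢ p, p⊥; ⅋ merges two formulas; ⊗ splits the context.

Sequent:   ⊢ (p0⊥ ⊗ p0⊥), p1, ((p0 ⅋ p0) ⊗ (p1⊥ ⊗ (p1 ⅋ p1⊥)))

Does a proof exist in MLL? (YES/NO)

Derivation (root first):
[⊗]  ⊢ (p0⊥ ⊗ p0⊥), p1, ((p0 ⅋ p0) ⊗ (p1⊥ ⊗ (p1 ⅋ p1⊥)))
  [⅋]  ⊢ (p0⊥ ⊗ p0⊥), (p0 ⅋ p0)
    [⊗]  ⊢ p0, p0, (p0⊥ ⊗ p0⊥)
      [Ax]  ⊢ p0, p0⊥
      [Ax]  ⊢ p0, p0⊥
  [⊗]  ⊢ p1, (p1⊥ ⊗ (p1 ⅋ p1⊥))
    [Ax]  ⊢ p1, p1⊥
    [⅋]  ⊢ (p1 ⅋ p1⊥)
      [Ax]  ⊢ p1, p1⊥

Result: YES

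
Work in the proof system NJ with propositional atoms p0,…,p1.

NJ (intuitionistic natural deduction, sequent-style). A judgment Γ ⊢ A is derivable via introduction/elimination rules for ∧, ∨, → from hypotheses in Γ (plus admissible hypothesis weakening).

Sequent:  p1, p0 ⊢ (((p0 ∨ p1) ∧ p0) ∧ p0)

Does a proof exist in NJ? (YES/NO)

Derivation (root first):
[∧I] p1, p0 ⊢ (((p0 ∨ p1) ∧ p0) ∧ p0)
  [∧I] p1, p0 ⊢ ((p0 ∨ p1) ∧ p0)
    [∨I₁] p0, p1 ⊢ (p0 ∨ p1)
      [Wk] p0, p1 ⊢ p0
        [Ax] p0 ⊢ p0
    [Ax] p0 ⊢ p0
  [Ax] p0 ⊢ p0

Result: YES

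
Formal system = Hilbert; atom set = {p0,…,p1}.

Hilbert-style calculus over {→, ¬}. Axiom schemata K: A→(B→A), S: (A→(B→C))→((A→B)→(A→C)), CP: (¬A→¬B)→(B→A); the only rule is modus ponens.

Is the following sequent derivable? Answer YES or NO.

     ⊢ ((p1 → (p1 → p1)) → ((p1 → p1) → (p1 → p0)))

Search for a countermodel by truth-table:
  v=00: Γ:[] Δ:[((p1 → (p1 → p1)) → ((p1 → p1) → (p1 → p0)))=T] refutes=False
  v=01: Γ:[] Δ:[((p1 → (p1 → p1)) → ((p1 → p1) → (p1 → p0)))=F] refutes=True  ← countermodel

Result: NO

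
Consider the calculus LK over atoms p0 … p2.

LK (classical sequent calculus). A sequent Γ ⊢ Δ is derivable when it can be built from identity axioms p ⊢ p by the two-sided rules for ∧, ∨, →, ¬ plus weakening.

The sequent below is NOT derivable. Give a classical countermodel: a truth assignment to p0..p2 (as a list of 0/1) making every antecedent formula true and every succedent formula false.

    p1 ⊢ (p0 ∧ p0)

Search for a countermodel by truth-table:
  v=000: Γ:[p1=F] Δ:[(p0 ∧ p0)=F] refutes=False
  v=001: Γ:[p1=F] Δ:[(p0 ∧ p0)=F] refutes=False
  v=010: Γ:[p1=T] Δ:[(p0 ∧ p0)=F] refutes=True  ← countermodel

Result: [0, 1, 0]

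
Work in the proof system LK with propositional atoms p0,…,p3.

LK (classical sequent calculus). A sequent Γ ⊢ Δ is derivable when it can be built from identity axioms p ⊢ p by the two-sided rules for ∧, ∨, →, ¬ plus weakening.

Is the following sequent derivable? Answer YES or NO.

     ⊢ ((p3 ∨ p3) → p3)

Proof tree:
[→R]  ⊢ ((p3 ∨ p3) → p3)
  [∨L] (p3 ∨ p3) ⊢ p3
    [Ax] p3 ⊢ p3
    [Ax] p3 ⊢ p3

Result: YES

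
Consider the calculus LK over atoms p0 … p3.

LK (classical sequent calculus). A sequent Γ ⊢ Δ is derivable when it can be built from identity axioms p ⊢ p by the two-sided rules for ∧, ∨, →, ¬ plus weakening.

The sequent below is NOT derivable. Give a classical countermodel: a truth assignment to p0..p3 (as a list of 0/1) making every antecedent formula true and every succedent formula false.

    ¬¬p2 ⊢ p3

Truth-table refutation:
  v=0000: Γ:[¬¬p2=F] Δ:[p3=F] refutes=False
  v=0001: Γ:[¬¬p2=F] Δ:[p3=T] refutes=False
  v=0010: Γ:[¬¬p2=T] Δ:[p3=F] refutes=True  ← countermodel

Result: [0, 0, 1, 0]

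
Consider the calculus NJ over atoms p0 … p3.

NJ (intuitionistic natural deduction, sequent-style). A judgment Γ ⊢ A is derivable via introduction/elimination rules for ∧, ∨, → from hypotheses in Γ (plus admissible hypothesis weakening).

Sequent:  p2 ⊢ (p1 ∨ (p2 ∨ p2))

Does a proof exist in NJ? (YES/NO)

Proof tree:
[∨I₂] p2 ⊢ (p1 ∨ (p2 ∨ p2))
  [∨I₁] p2 ⊢ (p2 ∨ p2)
    [Ax] p2 ⊢ p2

Result: YES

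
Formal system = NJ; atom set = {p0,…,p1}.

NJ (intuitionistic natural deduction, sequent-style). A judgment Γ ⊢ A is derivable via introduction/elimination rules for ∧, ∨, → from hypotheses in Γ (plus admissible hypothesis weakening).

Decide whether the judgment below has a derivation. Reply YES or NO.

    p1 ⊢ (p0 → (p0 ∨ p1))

Derivation (root first):
[→I] p1 ⊢ (p0 → (p0 ∨ p1))
  [∨I₂] p1, p0 ⊢ (p0 ∨ p1)
    [Wk] p1, p0 ⊢ p1
      [Ax] p1 ⊢ p1

Result: YES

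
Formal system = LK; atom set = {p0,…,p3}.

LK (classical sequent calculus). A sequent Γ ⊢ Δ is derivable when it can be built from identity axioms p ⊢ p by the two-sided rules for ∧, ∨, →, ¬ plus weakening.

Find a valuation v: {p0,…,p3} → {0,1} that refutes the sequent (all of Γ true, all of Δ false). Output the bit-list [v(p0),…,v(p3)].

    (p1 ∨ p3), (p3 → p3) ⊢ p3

Truth-table refutation:
  v=0000: Γ:[(p1 ∨ p3)=F, (p3 → p3)=T] Δ:[p3=F] refutes=False
  v=0001: Γ:[(p1 ∨ p3)=T, (p3 → p3)=T] Δ:[p3=T] refutes=False
  v=0010: Γ:[(p1 ∨ p3)=F, (p3 → p3)=T] Δ:[p3=F] refutes=False
  v=0011: Γ:[(p1 ∨ p3)=T, (p3 → p3)=T] Δ:[p3=T] refutes=False
  v=0100: Γ:[(p1 ∨ p3)=T, (p3 → p3)=T] Δ:[p3=F] refutes=True  ← countermodel

Result: [0, 1, 0, 0]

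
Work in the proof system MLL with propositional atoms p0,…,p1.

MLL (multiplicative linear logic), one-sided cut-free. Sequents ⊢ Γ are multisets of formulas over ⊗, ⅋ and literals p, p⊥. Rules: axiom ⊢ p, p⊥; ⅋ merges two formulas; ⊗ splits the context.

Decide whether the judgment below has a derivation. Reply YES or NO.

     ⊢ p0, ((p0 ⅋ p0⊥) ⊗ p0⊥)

Proof tree:
[⊗]  ⊢ p0, ((p0 ⅋ p0⊥) ⊗ p0⊥)
  [⅋]  ⊢ (p0 ⅋ p0⊥)
    [Ax]  ⊢ p0, p0⊥
  [Ax]  ⊢ p0, p0⊥

Result: YES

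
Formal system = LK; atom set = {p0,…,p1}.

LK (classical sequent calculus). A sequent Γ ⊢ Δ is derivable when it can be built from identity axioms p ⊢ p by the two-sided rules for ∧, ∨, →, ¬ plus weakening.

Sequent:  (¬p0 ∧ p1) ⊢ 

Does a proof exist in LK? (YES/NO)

Enumerate valuations to refute Γ ⊢ Δ:
  v=00: Γ:[(¬p0 ∧ p1)=F] Δ:[] refutes=False
  v=01: Γ:[(¬p0 ∧ p1)=T] Δ:[] refutes=True  ← countermodel

Result: NO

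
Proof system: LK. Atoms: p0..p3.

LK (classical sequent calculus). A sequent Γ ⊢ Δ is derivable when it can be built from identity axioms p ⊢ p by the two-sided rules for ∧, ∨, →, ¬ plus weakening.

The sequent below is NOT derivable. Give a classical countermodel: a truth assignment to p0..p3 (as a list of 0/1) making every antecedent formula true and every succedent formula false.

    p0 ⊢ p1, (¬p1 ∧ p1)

Truth-table refutation:
  v=0000: Γ:[p0=F] Δ:[p1=F, (¬p1 ∧ p1)=F] refutes=False
  v=0001: Γ:[p0=F] Δ:[p1=F, (¬p1 ∧ p1)=F] refutes=False
  v=0010: Γ:[p0=F] Δ:[p1=F, (¬p1 ∧ p1)=F] refutes=False
  v=0011: Γ:[p0=F] Δ:[p1=F, (¬p1 ∧ p1)=F] refutes=False
  v=0100: Γ:[p0=F] Δ:[p1=T, (¬p1 ∧ p1)=F] refutes=False
  v=0101: Γ:[p0=F] Δ:[p1=T, (¬p1 ∧ p1)=F] refutes=False
  v=0110: Γ:[p0=F] Δ:[p1=T, (¬p1 ∧ p1)=F] refutes=False
  v=0111: Γ:[p0=F] Δ:[p1=T, (¬p1 ∧ p1)=F] refutes=False
  v=1000: Γ:[p0=T] Δ:[p1=F, (¬p1 ∧ p1)=F] refutes=True  ← countermodel

Result: [1, 0, 0, 0]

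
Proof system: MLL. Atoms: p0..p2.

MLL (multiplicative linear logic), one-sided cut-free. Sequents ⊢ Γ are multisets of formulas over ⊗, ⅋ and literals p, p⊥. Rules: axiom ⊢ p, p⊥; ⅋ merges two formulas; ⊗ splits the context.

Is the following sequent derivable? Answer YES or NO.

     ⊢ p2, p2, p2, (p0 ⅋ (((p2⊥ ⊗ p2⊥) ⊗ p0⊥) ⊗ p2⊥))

Proof tree:
[⅋]  ⊢ p2, p2, p2, (p0 ⅋ (((p2⊥ ⊗ p2⊥) ⊗ p0⊥) ⊗ p2⊥))
  [⊗]  ⊢ p2, p2, p0, p2, (((p2⊥ ⊗ p2⊥) ⊗ p0⊥) ⊗ p2⊥)
    [⊗]  ⊢ p2, p2, p0, ((p2⊥ ⊗ p2⊥) ⊗ p0⊥)
      [⊗]  ⊢ p2, p2, (p2⊥ ⊗ p2⊥)
        [Ax]  ⊢ p2, p2⊥
        [Ax]  ⊢ p2, p2⊥
      [Ax]  ⊢ p0, p0⊥
    [Ax]  ⊢ p2, p2⊥

Result: YES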